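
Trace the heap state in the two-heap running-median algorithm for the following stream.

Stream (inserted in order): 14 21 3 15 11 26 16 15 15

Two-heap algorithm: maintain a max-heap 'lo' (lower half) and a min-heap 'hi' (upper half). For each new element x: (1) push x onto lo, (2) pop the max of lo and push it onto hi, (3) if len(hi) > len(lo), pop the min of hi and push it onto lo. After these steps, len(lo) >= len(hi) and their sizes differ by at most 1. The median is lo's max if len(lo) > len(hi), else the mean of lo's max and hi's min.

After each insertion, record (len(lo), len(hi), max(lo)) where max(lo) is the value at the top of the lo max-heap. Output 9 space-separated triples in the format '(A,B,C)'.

Step 1: insert 14 -> lo=[14] hi=[] -> (len(lo)=1, len(hi)=0, max(lo)=14)
Step 2: insert 21 -> lo=[14] hi=[21] -> (len(lo)=1, len(hi)=1, max(lo)=14)
Step 3: insert 3 -> lo=[3, 14] hi=[21] -> (len(lo)=2, len(hi)=1, max(lo)=14)
Step 4: insert 15 -> lo=[3, 14] hi=[15, 21] -> (len(lo)=2, len(hi)=2, max(lo)=14)
Step 5: insert 11 -> lo=[3, 11, 14] hi=[15, 21] -> (len(lo)=3, len(hi)=2, max(lo)=14)
Step 6: insert 26 -> lo=[3, 11, 14] hi=[15, 21, 26] -> (len(lo)=3, len(hi)=3, max(lo)=14)
Step 7: insert 16 -> lo=[3, 11, 14, 15] hi=[16, 21, 26] -> (len(lo)=4, len(hi)=3, max(lo)=15)
Step 8: insert 15 -> lo=[3, 11, 14, 15] hi=[15, 16, 21, 26] -> (len(lo)=4, len(hi)=4, max(lo)=15)
Step 9: insert 15 -> lo=[3, 11, 14, 15, 15] hi=[15, 16, 21, 26] -> (len(lo)=5, len(hi)=4, max(lo)=15)

Answer: (1,0,14) (1,1,14) (2,1,14) (2,2,14) (3,2,14) (3,3,14) (4,3,15) (4,4,15) (5,4,15)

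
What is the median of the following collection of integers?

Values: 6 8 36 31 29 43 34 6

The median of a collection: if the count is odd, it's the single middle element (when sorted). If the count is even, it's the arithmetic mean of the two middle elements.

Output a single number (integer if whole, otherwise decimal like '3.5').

Answer: 30

Derivation:
Step 1: insert 6 -> lo=[6] (size 1, max 6) hi=[] (size 0) -> median=6
Step 2: insert 8 -> lo=[6] (size 1, max 6) hi=[8] (size 1, min 8) -> median=7
Step 3: insert 36 -> lo=[6, 8] (size 2, max 8) hi=[36] (size 1, min 36) -> median=8
Step 4: insert 31 -> lo=[6, 8] (size 2, max 8) hi=[31, 36] (size 2, min 31) -> median=19.5
Step 5: insert 29 -> lo=[6, 8, 29] (size 3, max 29) hi=[31, 36] (size 2, min 31) -> median=29
Step 6: insert 43 -> lo=[6, 8, 29] (size 3, max 29) hi=[31, 36, 43] (size 3, min 31) -> median=30
Step 7: insert 34 -> lo=[6, 8, 29, 31] (size 4, max 31) hi=[34, 36, 43] (size 3, min 34) -> median=31
Step 8: insert 6 -> lo=[6, 6, 8, 29] (size 4, max 29) hi=[31, 34, 36, 43] (size 4, min 31) -> median=30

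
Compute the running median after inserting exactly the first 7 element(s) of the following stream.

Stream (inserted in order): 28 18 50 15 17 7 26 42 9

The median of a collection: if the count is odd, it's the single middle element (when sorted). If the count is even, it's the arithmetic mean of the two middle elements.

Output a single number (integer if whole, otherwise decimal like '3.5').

Answer: 18

Derivation:
Step 1: insert 28 -> lo=[28] (size 1, max 28) hi=[] (size 0) -> median=28
Step 2: insert 18 -> lo=[18] (size 1, max 18) hi=[28] (size 1, min 28) -> median=23
Step 3: insert 50 -> lo=[18, 28] (size 2, max 28) hi=[50] (size 1, min 50) -> median=28
Step 4: insert 15 -> lo=[15, 18] (size 2, max 18) hi=[28, 50] (size 2, min 28) -> median=23
Step 5: insert 17 -> lo=[15, 17, 18] (size 3, max 18) hi=[28, 50] (size 2, min 28) -> median=18
Step 6: insert 7 -> lo=[7, 15, 17] (size 3, max 17) hi=[18, 28, 50] (size 3, min 18) -> median=17.5
Step 7: insert 26 -> lo=[7, 15, 17, 18] (size 4, max 18) hi=[26, 28, 50] (size 3, min 26) -> median=18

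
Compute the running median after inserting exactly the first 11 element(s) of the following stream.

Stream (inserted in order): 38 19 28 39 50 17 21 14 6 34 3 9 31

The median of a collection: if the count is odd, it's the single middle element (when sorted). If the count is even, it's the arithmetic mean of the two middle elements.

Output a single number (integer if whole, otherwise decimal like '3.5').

Answer: 21

Derivation:
Step 1: insert 38 -> lo=[38] (size 1, max 38) hi=[] (size 0) -> median=38
Step 2: insert 19 -> lo=[19] (size 1, max 19) hi=[38] (size 1, min 38) -> median=28.5
Step 3: insert 28 -> lo=[19, 28] (size 2, max 28) hi=[38] (size 1, min 38) -> median=28
Step 4: insert 39 -> lo=[19, 28] (size 2, max 28) hi=[38, 39] (size 2, min 38) -> median=33
Step 5: insert 50 -> lo=[19, 28, 38] (size 3, max 38) hi=[39, 50] (size 2, min 39) -> median=38
Step 6: insert 17 -> lo=[17, 19, 28] (size 3, max 28) hi=[38, 39, 50] (size 3, min 38) -> median=33
Step 7: insert 21 -> lo=[17, 19, 21, 28] (size 4, max 28) hi=[38, 39, 50] (size 3, min 38) -> median=28
Step 8: insert 14 -> lo=[14, 17, 19, 21] (size 4, max 21) hi=[28, 38, 39, 50] (size 4, min 28) -> median=24.5
Step 9: insert 6 -> lo=[6, 14, 17, 19, 21] (size 5, max 21) hi=[28, 38, 39, 50] (size 4, min 28) -> median=21
Step 10: insert 34 -> lo=[6, 14, 17, 19, 21] (size 5, max 21) hi=[28, 34, 38, 39, 50] (size 5, min 28) -> median=24.5
Step 11: insert 3 -> lo=[3, 6, 14, 17, 19, 21] (size 6, max 21) hi=[28, 34, 38, 39, 50] (size 5, min 28) -> median=21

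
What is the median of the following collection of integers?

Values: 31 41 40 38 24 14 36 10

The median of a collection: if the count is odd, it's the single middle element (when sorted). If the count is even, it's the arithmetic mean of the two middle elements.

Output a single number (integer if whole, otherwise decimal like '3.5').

Answer: 33.5

Derivation:
Step 1: insert 31 -> lo=[31] (size 1, max 31) hi=[] (size 0) -> median=31
Step 2: insert 41 -> lo=[31] (size 1, max 31) hi=[41] (size 1, min 41) -> median=36
Step 3: insert 40 -> lo=[31, 40] (size 2, max 40) hi=[41] (size 1, min 41) -> median=40
Step 4: insert 38 -> lo=[31, 38] (size 2, max 38) hi=[40, 41] (size 2, min 40) -> median=39
Step 5: insert 24 -> lo=[24, 31, 38] (size 3, max 38) hi=[40, 41] (size 2, min 40) -> median=38
Step 6: insert 14 -> lo=[14, 24, 31] (size 3, max 31) hi=[38, 40, 41] (size 3, min 38) -> median=34.5
Step 7: insert 36 -> lo=[14, 24, 31, 36] (size 4, max 36) hi=[38, 40, 41] (size 3, min 38) -> median=36
Step 8: insert 10 -> lo=[10, 14, 24, 31] (size 4, max 31) hi=[36, 38, 40, 41] (size 4, min 36) -> median=33.5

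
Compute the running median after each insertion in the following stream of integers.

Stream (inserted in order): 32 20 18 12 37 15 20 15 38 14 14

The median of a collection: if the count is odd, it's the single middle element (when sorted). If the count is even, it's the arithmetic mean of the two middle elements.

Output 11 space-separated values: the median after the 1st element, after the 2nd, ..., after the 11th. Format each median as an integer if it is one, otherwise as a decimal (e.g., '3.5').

Answer: 32 26 20 19 20 19 20 19 20 19 18

Derivation:
Step 1: insert 32 -> lo=[32] (size 1, max 32) hi=[] (size 0) -> median=32
Step 2: insert 20 -> lo=[20] (size 1, max 20) hi=[32] (size 1, min 32) -> median=26
Step 3: insert 18 -> lo=[18, 20] (size 2, max 20) hi=[32] (size 1, min 32) -> median=20
Step 4: insert 12 -> lo=[12, 18] (size 2, max 18) hi=[20, 32] (size 2, min 20) -> median=19
Step 5: insert 37 -> lo=[12, 18, 20] (size 3, max 20) hi=[32, 37] (size 2, min 32) -> median=20
Step 6: insert 15 -> lo=[12, 15, 18] (size 3, max 18) hi=[20, 32, 37] (size 3, min 20) -> median=19
Step 7: insert 20 -> lo=[12, 15, 18, 20] (size 4, max 20) hi=[20, 32, 37] (size 3, min 20) -> median=20
Step 8: insert 15 -> lo=[12, 15, 15, 18] (size 4, max 18) hi=[20, 20, 32, 37] (size 4, min 20) -> median=19
Step 9: insert 38 -> lo=[12, 15, 15, 18, 20] (size 5, max 20) hi=[20, 32, 37, 38] (size 4, min 20) -> median=20
Step 10: insert 14 -> lo=[12, 14, 15, 15, 18] (size 5, max 18) hi=[20, 20, 32, 37, 38] (size 5, min 20) -> median=19
Step 11: insert 14 -> lo=[12, 14, 14, 15, 15, 18] (size 6, max 18) hi=[20, 20, 32, 37, 38] (size 5, min 20) -> median=18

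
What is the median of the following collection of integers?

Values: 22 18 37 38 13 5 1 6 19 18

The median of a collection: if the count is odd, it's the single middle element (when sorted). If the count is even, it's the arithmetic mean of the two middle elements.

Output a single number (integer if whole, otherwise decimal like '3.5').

Step 1: insert 22 -> lo=[22] (size 1, max 22) hi=[] (size 0) -> median=22
Step 2: insert 18 -> lo=[18] (size 1, max 18) hi=[22] (size 1, min 22) -> median=20
Step 3: insert 37 -> lo=[18, 22] (size 2, max 22) hi=[37] (size 1, min 37) -> median=22
Step 4: insert 38 -> lo=[18, 22] (size 2, max 22) hi=[37, 38] (size 2, min 37) -> median=29.5
Step 5: insert 13 -> lo=[13, 18, 22] (size 3, max 22) hi=[37, 38] (size 2, min 37) -> median=22
Step 6: insert 5 -> lo=[5, 13, 18] (size 3, max 18) hi=[22, 37, 38] (size 3, min 22) -> median=20
Step 7: insert 1 -> lo=[1, 5, 13, 18] (size 4, max 18) hi=[22, 37, 38] (size 3, min 22) -> median=18
Step 8: insert 6 -> lo=[1, 5, 6, 13] (size 4, max 13) hi=[18, 22, 37, 38] (size 4, min 18) -> median=15.5
Step 9: insert 19 -> lo=[1, 5, 6, 13, 18] (size 5, max 18) hi=[19, 22, 37, 38] (size 4, min 19) -> median=18
Step 10: insert 18 -> lo=[1, 5, 6, 13, 18] (size 5, max 18) hi=[18, 19, 22, 37, 38] (size 5, min 18) -> median=18

Answer: 18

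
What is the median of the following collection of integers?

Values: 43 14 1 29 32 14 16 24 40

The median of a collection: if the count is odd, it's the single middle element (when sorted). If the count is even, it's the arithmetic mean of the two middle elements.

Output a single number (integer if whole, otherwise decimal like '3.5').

Step 1: insert 43 -> lo=[43] (size 1, max 43) hi=[] (size 0) -> median=43
Step 2: insert 14 -> lo=[14] (size 1, max 14) hi=[43] (size 1, min 43) -> median=28.5
Step 3: insert 1 -> lo=[1, 14] (size 2, max 14) hi=[43] (size 1, min 43) -> median=14
Step 4: insert 29 -> lo=[1, 14] (size 2, max 14) hi=[29, 43] (size 2, min 29) -> median=21.5
Step 5: insert 32 -> lo=[1, 14, 29] (size 3, max 29) hi=[32, 43] (size 2, min 32) -> median=29
Step 6: insert 14 -> lo=[1, 14, 14] (size 3, max 14) hi=[29, 32, 43] (size 3, min 29) -> median=21.5
Step 7: insert 16 -> lo=[1, 14, 14, 16] (size 4, max 16) hi=[29, 32, 43] (size 3, min 29) -> median=16
Step 8: insert 24 -> lo=[1, 14, 14, 16] (size 4, max 16) hi=[24, 29, 32, 43] (size 4, min 24) -> median=20
Step 9: insert 40 -> lo=[1, 14, 14, 16, 24] (size 5, max 24) hi=[29, 32, 40, 43] (size 4, min 29) -> median=24

Answer: 24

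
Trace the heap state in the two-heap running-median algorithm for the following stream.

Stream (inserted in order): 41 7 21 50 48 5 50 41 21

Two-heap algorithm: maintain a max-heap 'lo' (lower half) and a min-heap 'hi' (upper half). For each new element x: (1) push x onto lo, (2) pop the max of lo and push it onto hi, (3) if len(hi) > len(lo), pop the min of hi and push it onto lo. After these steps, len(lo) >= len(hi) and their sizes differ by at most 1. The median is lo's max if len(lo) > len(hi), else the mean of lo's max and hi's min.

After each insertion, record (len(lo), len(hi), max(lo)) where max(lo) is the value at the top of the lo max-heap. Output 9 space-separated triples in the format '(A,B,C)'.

Answer: (1,0,41) (1,1,7) (2,1,21) (2,2,21) (3,2,41) (3,3,21) (4,3,41) (4,4,41) (5,4,41)

Derivation:
Step 1: insert 41 -> lo=[41] hi=[] -> (len(lo)=1, len(hi)=0, max(lo)=41)
Step 2: insert 7 -> lo=[7] hi=[41] -> (len(lo)=1, len(hi)=1, max(lo)=7)
Step 3: insert 21 -> lo=[7, 21] hi=[41] -> (len(lo)=2, len(hi)=1, max(lo)=21)
Step 4: insert 50 -> lo=[7, 21] hi=[41, 50] -> (len(lo)=2, len(hi)=2, max(lo)=21)
Step 5: insert 48 -> lo=[7, 21, 41] hi=[48, 50] -> (len(lo)=3, len(hi)=2, max(lo)=41)
Step 6: insert 5 -> lo=[5, 7, 21] hi=[41, 48, 50] -> (len(lo)=3, len(hi)=3, max(lo)=21)
Step 7: insert 50 -> lo=[5, 7, 21, 41] hi=[48, 50, 50] -> (len(lo)=4, len(hi)=3, max(lo)=41)
Step 8: insert 41 -> lo=[5, 7, 21, 41] hi=[41, 48, 50, 50] -> (len(lo)=4, len(hi)=4, max(lo)=41)
Step 9: insert 21 -> lo=[5, 7, 21, 21, 41] hi=[41, 48, 50, 50] -> (len(lo)=5, len(hi)=4, max(lo)=41)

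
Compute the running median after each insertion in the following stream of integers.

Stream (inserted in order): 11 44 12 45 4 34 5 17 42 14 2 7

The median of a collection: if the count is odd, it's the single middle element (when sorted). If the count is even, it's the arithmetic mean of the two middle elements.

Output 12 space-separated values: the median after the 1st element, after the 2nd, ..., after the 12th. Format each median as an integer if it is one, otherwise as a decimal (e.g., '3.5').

Answer: 11 27.5 12 28 12 23 12 14.5 17 15.5 14 13

Derivation:
Step 1: insert 11 -> lo=[11] (size 1, max 11) hi=[] (size 0) -> median=11
Step 2: insert 44 -> lo=[11] (size 1, max 11) hi=[44] (size 1, min 44) -> median=27.5
Step 3: insert 12 -> lo=[11, 12] (size 2, max 12) hi=[44] (size 1, min 44) -> median=12
Step 4: insert 45 -> lo=[11, 12] (size 2, max 12) hi=[44, 45] (size 2, min 44) -> median=28
Step 5: insert 4 -> lo=[4, 11, 12] (size 3, max 12) hi=[44, 45] (size 2, min 44) -> median=12
Step 6: insert 34 -> lo=[4, 11, 12] (size 3, max 12) hi=[34, 44, 45] (size 3, min 34) -> median=23
Step 7: insert 5 -> lo=[4, 5, 11, 12] (size 4, max 12) hi=[34, 44, 45] (size 3, min 34) -> median=12
Step 8: insert 17 -> lo=[4, 5, 11, 12] (size 4, max 12) hi=[17, 34, 44, 45] (size 4, min 17) -> median=14.5
Step 9: insert 42 -> lo=[4, 5, 11, 12, 17] (size 5, max 17) hi=[34, 42, 44, 45] (size 4, min 34) -> median=17
Step 10: insert 14 -> lo=[4, 5, 11, 12, 14] (size 5, max 14) hi=[17, 34, 42, 44, 45] (size 5, min 17) -> median=15.5
Step 11: insert 2 -> lo=[2, 4, 5, 11, 12, 14] (size 6, max 14) hi=[17, 34, 42, 44, 45] (size 5, min 17) -> median=14
Step 12: insert 7 -> lo=[2, 4, 5, 7, 11, 12] (size 6, max 12) hi=[14, 17, 34, 42, 44, 45] (size 6, min 14) -> median=13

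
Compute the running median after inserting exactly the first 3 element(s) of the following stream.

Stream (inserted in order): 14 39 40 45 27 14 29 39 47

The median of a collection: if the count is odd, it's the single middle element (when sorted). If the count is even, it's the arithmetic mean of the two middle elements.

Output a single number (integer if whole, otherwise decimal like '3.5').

Step 1: insert 14 -> lo=[14] (size 1, max 14) hi=[] (size 0) -> median=14
Step 2: insert 39 -> lo=[14] (size 1, max 14) hi=[39] (size 1, min 39) -> median=26.5
Step 3: insert 40 -> lo=[14, 39] (size 2, max 39) hi=[40] (size 1, min 40) -> median=39

Answer: 39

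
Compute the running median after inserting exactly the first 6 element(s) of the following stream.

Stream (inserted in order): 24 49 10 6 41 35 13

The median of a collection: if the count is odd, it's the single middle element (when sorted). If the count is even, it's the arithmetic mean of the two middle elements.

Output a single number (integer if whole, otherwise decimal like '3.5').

Answer: 29.5

Derivation:
Step 1: insert 24 -> lo=[24] (size 1, max 24) hi=[] (size 0) -> median=24
Step 2: insert 49 -> lo=[24] (size 1, max 24) hi=[49] (size 1, min 49) -> median=36.5
Step 3: insert 10 -> lo=[10, 24] (size 2, max 24) hi=[49] (size 1, min 49) -> median=24
Step 4: insert 6 -> lo=[6, 10] (size 2, max 10) hi=[24, 49] (size 2, min 24) -> median=17
Step 5: insert 41 -> lo=[6, 10, 24] (size 3, max 24) hi=[41, 49] (size 2, min 41) -> median=24
Step 6: insert 35 -> lo=[6, 10, 24] (size 3, max 24) hi=[35, 41, 49] (size 3, min 35) -> median=29.5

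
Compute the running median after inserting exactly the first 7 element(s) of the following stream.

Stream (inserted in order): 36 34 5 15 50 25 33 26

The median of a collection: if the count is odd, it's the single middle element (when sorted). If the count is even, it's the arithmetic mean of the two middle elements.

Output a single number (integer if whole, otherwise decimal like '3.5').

Step 1: insert 36 -> lo=[36] (size 1, max 36) hi=[] (size 0) -> median=36
Step 2: insert 34 -> lo=[34] (size 1, max 34) hi=[36] (size 1, min 36) -> median=35
Step 3: insert 5 -> lo=[5, 34] (size 2, max 34) hi=[36] (size 1, min 36) -> median=34
Step 4: insert 15 -> lo=[5, 15] (size 2, max 15) hi=[34, 36] (size 2, min 34) -> median=24.5
Step 5: insert 50 -> lo=[5, 15, 34] (size 3, max 34) hi=[36, 50] (size 2, min 36) -> median=34
Step 6: insert 25 -> lo=[5, 15, 25] (size 3, max 25) hi=[34, 36, 50] (size 3, min 34) -> median=29.5
Step 7: insert 33 -> lo=[5, 15, 25, 33] (size 4, max 33) hi=[34, 36, 50] (size 3, min 34) -> median=33

Answer: 33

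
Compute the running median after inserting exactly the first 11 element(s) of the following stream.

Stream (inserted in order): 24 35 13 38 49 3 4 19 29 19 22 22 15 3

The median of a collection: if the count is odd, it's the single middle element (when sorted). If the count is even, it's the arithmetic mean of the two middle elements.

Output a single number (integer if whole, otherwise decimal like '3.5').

Answer: 22

Derivation:
Step 1: insert 24 -> lo=[24] (size 1, max 24) hi=[] (size 0) -> median=24
Step 2: insert 35 -> lo=[24] (size 1, max 24) hi=[35] (size 1, min 35) -> median=29.5
Step 3: insert 13 -> lo=[13, 24] (size 2, max 24) hi=[35] (size 1, min 35) -> median=24
Step 4: insert 38 -> lo=[13, 24] (size 2, max 24) hi=[35, 38] (size 2, min 35) -> median=29.5
Step 5: insert 49 -> lo=[13, 24, 35] (size 3, max 35) hi=[38, 49] (size 2, min 38) -> median=35
Step 6: insert 3 -> lo=[3, 13, 24] (size 3, max 24) hi=[35, 38, 49] (size 3, min 35) -> median=29.5
Step 7: insert 4 -> lo=[3, 4, 13, 24] (size 4, max 24) hi=[35, 38, 49] (size 3, min 35) -> median=24
Step 8: insert 19 -> lo=[3, 4, 13, 19] (size 4, max 19) hi=[24, 35, 38, 49] (size 4, min 24) -> median=21.5
Step 9: insert 29 -> lo=[3, 4, 13, 19, 24] (size 5, max 24) hi=[29, 35, 38, 49] (size 4, min 29) -> median=24
Step 10: insert 19 -> lo=[3, 4, 13, 19, 19] (size 5, max 19) hi=[24, 29, 35, 38, 49] (size 5, min 24) -> median=21.5
Step 11: insert 22 -> lo=[3, 4, 13, 19, 19, 22] (size 6, max 22) hi=[24, 29, 35, 38, 49] (size 5, min 24) -> median=22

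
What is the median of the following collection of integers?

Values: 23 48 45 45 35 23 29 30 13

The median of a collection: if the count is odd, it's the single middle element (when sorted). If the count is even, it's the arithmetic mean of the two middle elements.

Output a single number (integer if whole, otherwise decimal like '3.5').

Step 1: insert 23 -> lo=[23] (size 1, max 23) hi=[] (size 0) -> median=23
Step 2: insert 48 -> lo=[23] (size 1, max 23) hi=[48] (size 1, min 48) -> median=35.5
Step 3: insert 45 -> lo=[23, 45] (size 2, max 45) hi=[48] (size 1, min 48) -> median=45
Step 4: insert 45 -> lo=[23, 45] (size 2, max 45) hi=[45, 48] (size 2, min 45) -> median=45
Step 5: insert 35 -> lo=[23, 35, 45] (size 3, max 45) hi=[45, 48] (size 2, min 45) -> median=45
Step 6: insert 23 -> lo=[23, 23, 35] (size 3, max 35) hi=[45, 45, 48] (size 3, min 45) -> median=40
Step 7: insert 29 -> lo=[23, 23, 29, 35] (size 4, max 35) hi=[45, 45, 48] (size 3, min 45) -> median=35
Step 8: insert 30 -> lo=[23, 23, 29, 30] (size 4, max 30) hi=[35, 45, 45, 48] (size 4, min 35) -> median=32.5
Step 9: insert 13 -> lo=[13, 23, 23, 29, 30] (size 5, max 30) hi=[35, 45, 45, 48] (size 4, min 35) -> median=30

Answer: 30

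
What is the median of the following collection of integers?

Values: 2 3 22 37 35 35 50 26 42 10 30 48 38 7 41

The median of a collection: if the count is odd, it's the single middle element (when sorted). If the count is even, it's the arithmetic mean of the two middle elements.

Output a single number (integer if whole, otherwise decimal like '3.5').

Answer: 35

Derivation:
Step 1: insert 2 -> lo=[2] (size 1, max 2) hi=[] (size 0) -> median=2
Step 2: insert 3 -> lo=[2] (size 1, max 2) hi=[3] (size 1, min 3) -> median=2.5
Step 3: insert 22 -> lo=[2, 3] (size 2, max 3) hi=[22] (size 1, min 22) -> median=3
Step 4: insert 37 -> lo=[2, 3] (size 2, max 3) hi=[22, 37] (size 2, min 22) -> median=12.5
Step 5: insert 35 -> lo=[2, 3, 22] (size 3, max 22) hi=[35, 37] (size 2, min 35) -> median=22
Step 6: insert 35 -> lo=[2, 3, 22] (size 3, max 22) hi=[35, 35, 37] (size 3, min 35) -> median=28.5
Step 7: insert 50 -> lo=[2, 3, 22, 35] (size 4, max 35) hi=[35, 37, 50] (size 3, min 35) -> median=35
Step 8: insert 26 -> lo=[2, 3, 22, 26] (size 4, max 26) hi=[35, 35, 37, 50] (size 4, min 35) -> median=30.5
Step 9: insert 42 -> lo=[2, 3, 22, 26, 35] (size 5, max 35) hi=[35, 37, 42, 50] (size 4, min 35) -> median=35
Step 10: insert 10 -> lo=[2, 3, 10, 22, 26] (size 5, max 26) hi=[35, 35, 37, 42, 50] (size 5, min 35) -> median=30.5
Step 11: insert 30 -> lo=[2, 3, 10, 22, 26, 30] (size 6, max 30) hi=[35, 35, 37, 42, 50] (size 5, min 35) -> median=30
Step 12: insert 48 -> lo=[2, 3, 10, 22, 26, 30] (size 6, max 30) hi=[35, 35, 37, 42, 48, 50] (size 6, min 35) -> median=32.5
Step 13: insert 38 -> lo=[2, 3, 10, 22, 26, 30, 35] (size 7, max 35) hi=[35, 37, 38, 42, 48, 50] (size 6, min 35) -> median=35
Step 14: insert 7 -> lo=[2, 3, 7, 10, 22, 26, 30] (size 7, max 30) hi=[35, 35, 37, 38, 42, 48, 50] (size 7, min 35) -> median=32.5
Step 15: insert 41 -> lo=[2, 3, 7, 10, 22, 26, 30, 35] (size 8, max 35) hi=[35, 37, 38, 41, 42, 48, 50] (size 7, min 35) -> median=35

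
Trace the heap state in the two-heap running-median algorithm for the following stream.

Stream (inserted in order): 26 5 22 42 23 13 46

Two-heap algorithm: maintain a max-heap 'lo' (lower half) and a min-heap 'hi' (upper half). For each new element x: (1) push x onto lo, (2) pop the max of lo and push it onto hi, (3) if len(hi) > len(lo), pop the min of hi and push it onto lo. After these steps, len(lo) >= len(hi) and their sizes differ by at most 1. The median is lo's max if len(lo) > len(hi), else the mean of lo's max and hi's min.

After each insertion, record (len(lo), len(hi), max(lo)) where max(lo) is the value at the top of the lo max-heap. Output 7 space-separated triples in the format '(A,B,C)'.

Answer: (1,0,26) (1,1,5) (2,1,22) (2,2,22) (3,2,23) (3,3,22) (4,3,23)

Derivation:
Step 1: insert 26 -> lo=[26] hi=[] -> (len(lo)=1, len(hi)=0, max(lo)=26)
Step 2: insert 5 -> lo=[5] hi=[26] -> (len(lo)=1, len(hi)=1, max(lo)=5)
Step 3: insert 22 -> lo=[5, 22] hi=[26] -> (len(lo)=2, len(hi)=1, max(lo)=22)
Step 4: insert 42 -> lo=[5, 22] hi=[26, 42] -> (len(lo)=2, len(hi)=2, max(lo)=22)
Step 5: insert 23 -> lo=[5, 22, 23] hi=[26, 42] -> (len(lo)=3, len(hi)=2, max(lo)=23)
Step 6: insert 13 -> lo=[5, 13, 22] hi=[23, 26, 42] -> (len(lo)=3, len(hi)=3, max(lo)=22)
Step 7: insert 46 -> lo=[5, 13, 22, 23] hi=[26, 42, 46] -> (len(lo)=4, len(hi)=3, max(lo)=23)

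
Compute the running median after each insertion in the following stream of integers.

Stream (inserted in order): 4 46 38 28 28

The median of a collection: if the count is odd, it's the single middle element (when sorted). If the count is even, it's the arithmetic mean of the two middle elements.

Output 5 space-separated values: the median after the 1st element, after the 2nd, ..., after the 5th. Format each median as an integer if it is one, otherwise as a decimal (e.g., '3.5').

Step 1: insert 4 -> lo=[4] (size 1, max 4) hi=[] (size 0) -> median=4
Step 2: insert 46 -> lo=[4] (size 1, max 4) hi=[46] (size 1, min 46) -> median=25
Step 3: insert 38 -> lo=[4, 38] (size 2, max 38) hi=[46] (size 1, min 46) -> median=38
Step 4: insert 28 -> lo=[4, 28] (size 2, max 28) hi=[38, 46] (size 2, min 38) -> median=33
Step 5: insert 28 -> lo=[4, 28, 28] (size 3, max 28) hi=[38, 46] (size 2, min 38) -> median=28

Answer: 4 25 38 33 28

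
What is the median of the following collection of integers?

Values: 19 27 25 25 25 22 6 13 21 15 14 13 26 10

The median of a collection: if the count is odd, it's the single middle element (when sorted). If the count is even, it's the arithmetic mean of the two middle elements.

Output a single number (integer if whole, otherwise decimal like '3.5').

Step 1: insert 19 -> lo=[19] (size 1, max 19) hi=[] (size 0) -> median=19
Step 2: insert 27 -> lo=[19] (size 1, max 19) hi=[27] (size 1, min 27) -> median=23
Step 3: insert 25 -> lo=[19, 25] (size 2, max 25) hi=[27] (size 1, min 27) -> median=25
Step 4: insert 25 -> lo=[19, 25] (size 2, max 25) hi=[25, 27] (size 2, min 25) -> median=25
Step 5: insert 25 -> lo=[19, 25, 25] (size 3, max 25) hi=[25, 27] (size 2, min 25) -> median=25
Step 6: insert 22 -> lo=[19, 22, 25] (size 3, max 25) hi=[25, 25, 27] (size 3, min 25) -> median=25
Step 7: insert 6 -> lo=[6, 19, 22, 25] (size 4, max 25) hi=[25, 25, 27] (size 3, min 25) -> median=25
Step 8: insert 13 -> lo=[6, 13, 19, 22] (size 4, max 22) hi=[25, 25, 25, 27] (size 4, min 25) -> median=23.5
Step 9: insert 21 -> lo=[6, 13, 19, 21, 22] (size 5, max 22) hi=[25, 25, 25, 27] (size 4, min 25) -> median=22
Step 10: insert 15 -> lo=[6, 13, 15, 19, 21] (size 5, max 21) hi=[22, 25, 25, 25, 27] (size 5, min 22) -> median=21.5
Step 11: insert 14 -> lo=[6, 13, 14, 15, 19, 21] (size 6, max 21) hi=[22, 25, 25, 25, 27] (size 5, min 22) -> median=21
Step 12: insert 13 -> lo=[6, 13, 13, 14, 15, 19] (size 6, max 19) hi=[21, 22, 25, 25, 25, 27] (size 6, min 21) -> median=20
Step 13: insert 26 -> lo=[6, 13, 13, 14, 15, 19, 21] (size 7, max 21) hi=[22, 25, 25, 25, 26, 27] (size 6, min 22) -> median=21
Step 14: insert 10 -> lo=[6, 10, 13, 13, 14, 15, 19] (size 7, max 19) hi=[21, 22, 25, 25, 25, 26, 27] (size 7, min 21) -> median=20

Answer: 20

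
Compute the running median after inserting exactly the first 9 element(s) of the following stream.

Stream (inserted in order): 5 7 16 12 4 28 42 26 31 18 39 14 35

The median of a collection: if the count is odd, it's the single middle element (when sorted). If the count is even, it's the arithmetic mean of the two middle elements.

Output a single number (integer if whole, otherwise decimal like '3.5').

Step 1: insert 5 -> lo=[5] (size 1, max 5) hi=[] (size 0) -> median=5
Step 2: insert 7 -> lo=[5] (size 1, max 5) hi=[7] (size 1, min 7) -> median=6
Step 3: insert 16 -> lo=[5, 7] (size 2, max 7) hi=[16] (size 1, min 16) -> median=7
Step 4: insert 12 -> lo=[5, 7] (size 2, max 7) hi=[12, 16] (size 2, min 12) -> median=9.5
Step 5: insert 4 -> lo=[4, 5, 7] (size 3, max 7) hi=[12, 16] (size 2, min 12) -> median=7
Step 6: insert 28 -> lo=[4, 5, 7] (size 3, max 7) hi=[12, 16, 28] (size 3, min 12) -> median=9.5
Step 7: insert 42 -> lo=[4, 5, 7, 12] (size 4, max 12) hi=[16, 28, 42] (size 3, min 16) -> median=12
Step 8: insert 26 -> lo=[4, 5, 7, 12] (size 4, max 12) hi=[16, 26, 28, 42] (size 4, min 16) -> median=14
Step 9: insert 31 -> lo=[4, 5, 7, 12, 16] (size 5, max 16) hi=[26, 28, 31, 42] (size 4, min 26) -> median=16

Answer: 16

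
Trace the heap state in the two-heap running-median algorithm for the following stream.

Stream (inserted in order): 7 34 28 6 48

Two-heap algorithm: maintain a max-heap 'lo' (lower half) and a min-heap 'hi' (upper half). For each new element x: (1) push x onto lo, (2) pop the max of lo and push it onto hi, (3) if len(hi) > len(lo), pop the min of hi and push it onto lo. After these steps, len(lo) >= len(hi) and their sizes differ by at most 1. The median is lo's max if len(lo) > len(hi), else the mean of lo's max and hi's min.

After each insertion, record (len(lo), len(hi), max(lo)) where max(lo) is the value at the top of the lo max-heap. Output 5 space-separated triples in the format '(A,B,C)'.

Step 1: insert 7 -> lo=[7] hi=[] -> (len(lo)=1, len(hi)=0, max(lo)=7)
Step 2: insert 34 -> lo=[7] hi=[34] -> (len(lo)=1, len(hi)=1, max(lo)=7)
Step 3: insert 28 -> lo=[7, 28] hi=[34] -> (len(lo)=2, len(hi)=1, max(lo)=28)
Step 4: insert 6 -> lo=[6, 7] hi=[28, 34] -> (len(lo)=2, len(hi)=2, max(lo)=7)
Step 5: insert 48 -> lo=[6, 7, 28] hi=[34, 48] -> (len(lo)=3, len(hi)=2, max(lo)=28)

Answer: (1,0,7) (1,1,7) (2,1,28) (2,2,7) (3,2,28)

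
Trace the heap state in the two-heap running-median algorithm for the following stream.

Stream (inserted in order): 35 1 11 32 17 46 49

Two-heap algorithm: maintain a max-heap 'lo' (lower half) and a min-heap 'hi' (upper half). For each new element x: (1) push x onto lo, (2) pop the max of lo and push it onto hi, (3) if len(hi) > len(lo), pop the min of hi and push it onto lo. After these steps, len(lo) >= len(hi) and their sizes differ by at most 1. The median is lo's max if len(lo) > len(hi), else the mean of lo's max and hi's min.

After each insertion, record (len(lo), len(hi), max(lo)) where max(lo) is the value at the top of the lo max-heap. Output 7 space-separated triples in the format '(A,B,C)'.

Step 1: insert 35 -> lo=[35] hi=[] -> (len(lo)=1, len(hi)=0, max(lo)=35)
Step 2: insert 1 -> lo=[1] hi=[35] -> (len(lo)=1, len(hi)=1, max(lo)=1)
Step 3: insert 11 -> lo=[1, 11] hi=[35] -> (len(lo)=2, len(hi)=1, max(lo)=11)
Step 4: insert 32 -> lo=[1, 11] hi=[32, 35] -> (len(lo)=2, len(hi)=2, max(lo)=11)
Step 5: insert 17 -> lo=[1, 11, 17] hi=[32, 35] -> (len(lo)=3, len(hi)=2, max(lo)=17)
Step 6: insert 46 -> lo=[1, 11, 17] hi=[32, 35, 46] -> (len(lo)=3, len(hi)=3, max(lo)=17)
Step 7: insert 49 -> lo=[1, 11, 17, 32] hi=[35, 46, 49] -> (len(lo)=4, len(hi)=3, max(lo)=32)

Answer: (1,0,35) (1,1,1) (2,1,11) (2,2,11) (3,2,17) (3,3,17) (4,3,32)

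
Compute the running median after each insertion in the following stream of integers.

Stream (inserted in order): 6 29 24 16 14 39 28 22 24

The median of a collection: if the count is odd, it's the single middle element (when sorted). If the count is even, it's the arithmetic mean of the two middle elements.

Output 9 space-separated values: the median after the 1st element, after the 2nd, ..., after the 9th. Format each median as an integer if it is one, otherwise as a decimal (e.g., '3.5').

Step 1: insert 6 -> lo=[6] (size 1, max 6) hi=[] (size 0) -> median=6
Step 2: insert 29 -> lo=[6] (size 1, max 6) hi=[29] (size 1, min 29) -> median=17.5
Step 3: insert 24 -> lo=[6, 24] (size 2, max 24) hi=[29] (size 1, min 29) -> median=24
Step 4: insert 16 -> lo=[6, 16] (size 2, max 16) hi=[24, 29] (size 2, min 24) -> median=20
Step 5: insert 14 -> lo=[6, 14, 16] (size 3, max 16) hi=[24, 29] (size 2, min 24) -> median=16
Step 6: insert 39 -> lo=[6, 14, 16] (size 3, max 16) hi=[24, 29, 39] (size 3, min 24) -> median=20
Step 7: insert 28 -> lo=[6, 14, 16, 24] (size 4, max 24) hi=[28, 29, 39] (size 3, min 28) -> median=24
Step 8: insert 22 -> lo=[6, 14, 16, 22] (size 4, max 22) hi=[24, 28, 29, 39] (size 4, min 24) -> median=23
Step 9: insert 24 -> lo=[6, 14, 16, 22, 24] (size 5, max 24) hi=[24, 28, 29, 39] (size 4, min 24) -> median=24

Answer: 6 17.5 24 20 16 20 24 23 24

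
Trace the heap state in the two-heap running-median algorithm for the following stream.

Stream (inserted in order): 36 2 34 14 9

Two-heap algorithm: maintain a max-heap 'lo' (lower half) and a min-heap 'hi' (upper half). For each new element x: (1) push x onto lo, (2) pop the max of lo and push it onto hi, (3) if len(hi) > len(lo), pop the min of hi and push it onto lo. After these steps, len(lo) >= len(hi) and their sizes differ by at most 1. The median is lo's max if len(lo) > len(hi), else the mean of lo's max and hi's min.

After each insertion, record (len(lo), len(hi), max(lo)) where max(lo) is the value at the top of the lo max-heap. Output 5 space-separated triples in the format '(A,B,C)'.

Step 1: insert 36 -> lo=[36] hi=[] -> (len(lo)=1, len(hi)=0, max(lo)=36)
Step 2: insert 2 -> lo=[2] hi=[36] -> (len(lo)=1, len(hi)=1, max(lo)=2)
Step 3: insert 34 -> lo=[2, 34] hi=[36] -> (len(lo)=2, len(hi)=1, max(lo)=34)
Step 4: insert 14 -> lo=[2, 14] hi=[34, 36] -> (len(lo)=2, len(hi)=2, max(lo)=14)
Step 5: insert 9 -> lo=[2, 9, 14] hi=[34, 36] -> (len(lo)=3, len(hi)=2, max(lo)=14)

Answer: (1,0,36) (1,1,2) (2,1,34) (2,2,14) (3,2,14)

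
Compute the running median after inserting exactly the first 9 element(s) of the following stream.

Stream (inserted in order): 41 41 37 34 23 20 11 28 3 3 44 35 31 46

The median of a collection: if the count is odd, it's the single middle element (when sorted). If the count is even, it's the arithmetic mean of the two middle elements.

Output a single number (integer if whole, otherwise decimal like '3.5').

Answer: 28

Derivation:
Step 1: insert 41 -> lo=[41] (size 1, max 41) hi=[] (size 0) -> median=41
Step 2: insert 41 -> lo=[41] (size 1, max 41) hi=[41] (size 1, min 41) -> median=41
Step 3: insert 37 -> lo=[37, 41] (size 2, max 41) hi=[41] (size 1, min 41) -> median=41
Step 4: insert 34 -> lo=[34, 37] (size 2, max 37) hi=[41, 41] (size 2, min 41) -> median=39
Step 5: insert 23 -> lo=[23, 34, 37] (size 3, max 37) hi=[41, 41] (size 2, min 41) -> median=37
Step 6: insert 20 -> lo=[20, 23, 34] (size 3, max 34) hi=[37, 41, 41] (size 3, min 37) -> median=35.5
Step 7: insert 11 -> lo=[11, 20, 23, 34] (size 4, max 34) hi=[37, 41, 41] (size 3, min 37) -> median=34
Step 8: insert 28 -> lo=[11, 20, 23, 28] (size 4, max 28) hi=[34, 37, 41, 41] (size 4, min 34) -> median=31
Step 9: insert 3 -> lo=[3, 11, 20, 23, 28] (size 5, max 28) hi=[34, 37, 41, 41] (size 4, min 34) -> median=28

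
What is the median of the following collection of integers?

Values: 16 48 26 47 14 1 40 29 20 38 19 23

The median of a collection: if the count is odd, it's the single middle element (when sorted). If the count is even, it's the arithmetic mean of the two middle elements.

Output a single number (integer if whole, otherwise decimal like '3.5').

Answer: 24.5

Derivation:
Step 1: insert 16 -> lo=[16] (size 1, max 16) hi=[] (size 0) -> median=16
Step 2: insert 48 -> lo=[16] (size 1, max 16) hi=[48] (size 1, min 48) -> median=32
Step 3: insert 26 -> lo=[16, 26] (size 2, max 26) hi=[48] (size 1, min 48) -> median=26
Step 4: insert 47 -> lo=[16, 26] (size 2, max 26) hi=[47, 48] (size 2, min 47) -> median=36.5
Step 5: insert 14 -> lo=[14, 16, 26] (size 3, max 26) hi=[47, 48] (size 2, min 47) -> median=26
Step 6: insert 1 -> lo=[1, 14, 16] (size 3, max 16) hi=[26, 47, 48] (size 3, min 26) -> median=21
Step 7: insert 40 -> lo=[1, 14, 16, 26] (size 4, max 26) hi=[40, 47, 48] (size 3, min 40) -> median=26
Step 8: insert 29 -> lo=[1, 14, 16, 26] (size 4, max 26) hi=[29, 40, 47, 48] (size 4, min 29) -> median=27.5
Step 9: insert 20 -> lo=[1, 14, 16, 20, 26] (size 5, max 26) hi=[29, 40, 47, 48] (size 4, min 29) -> median=26
Step 10: insert 38 -> lo=[1, 14, 16, 20, 26] (size 5, max 26) hi=[29, 38, 40, 47, 48] (size 5, min 29) -> median=27.5
Step 11: insert 19 -> lo=[1, 14, 16, 19, 20, 26] (size 6, max 26) hi=[29, 38, 40, 47, 48] (size 5, min 29) -> median=26
Step 12: insert 23 -> lo=[1, 14, 16, 19, 20, 23] (size 6, max 23) hi=[26, 29, 38, 40, 47, 48] (size 6, min 26) -> median=24.5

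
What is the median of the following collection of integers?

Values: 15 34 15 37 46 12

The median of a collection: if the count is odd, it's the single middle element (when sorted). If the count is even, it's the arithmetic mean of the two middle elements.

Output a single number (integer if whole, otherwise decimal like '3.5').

Step 1: insert 15 -> lo=[15] (size 1, max 15) hi=[] (size 0) -> median=15
Step 2: insert 34 -> lo=[15] (size 1, max 15) hi=[34] (size 1, min 34) -> median=24.5
Step 3: insert 15 -> lo=[15, 15] (size 2, max 15) hi=[34] (size 1, min 34) -> median=15
Step 4: insert 37 -> lo=[15, 15] (size 2, max 15) hi=[34, 37] (size 2, min 34) -> median=24.5
Step 5: insert 46 -> lo=[15, 15, 34] (size 3, max 34) hi=[37, 46] (size 2, min 37) -> median=34
Step 6: insert 12 -> lo=[12, 15, 15] (size 3, max 15) hi=[34, 37, 46] (size 3, min 34) -> median=24.5

Answer: 24.5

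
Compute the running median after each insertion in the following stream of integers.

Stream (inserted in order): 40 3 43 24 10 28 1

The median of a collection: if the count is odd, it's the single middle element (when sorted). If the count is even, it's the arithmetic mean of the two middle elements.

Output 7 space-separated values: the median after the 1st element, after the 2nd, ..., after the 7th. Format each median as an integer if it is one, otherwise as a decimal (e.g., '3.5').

Step 1: insert 40 -> lo=[40] (size 1, max 40) hi=[] (size 0) -> median=40
Step 2: insert 3 -> lo=[3] (size 1, max 3) hi=[40] (size 1, min 40) -> median=21.5
Step 3: insert 43 -> lo=[3, 40] (size 2, max 40) hi=[43] (size 1, min 43) -> median=40
Step 4: insert 24 -> lo=[3, 24] (size 2, max 24) hi=[40, 43] (size 2, min 40) -> median=32
Step 5: insert 10 -> lo=[3, 10, 24] (size 3, max 24) hi=[40, 43] (size 2, min 40) -> median=24
Step 6: insert 28 -> lo=[3, 10, 24] (size 3, max 24) hi=[28, 40, 43] (size 3, min 28) -> median=26
Step 7: insert 1 -> lo=[1, 3, 10, 24] (size 4, max 24) hi=[28, 40, 43] (size 3, min 28) -> median=24

Answer: 40 21.5 40 32 24 26 24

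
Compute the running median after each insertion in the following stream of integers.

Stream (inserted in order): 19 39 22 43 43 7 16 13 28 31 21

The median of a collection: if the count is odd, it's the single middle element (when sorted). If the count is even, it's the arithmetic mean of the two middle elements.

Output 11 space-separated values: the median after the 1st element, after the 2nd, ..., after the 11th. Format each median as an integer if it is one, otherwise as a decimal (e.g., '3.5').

Step 1: insert 19 -> lo=[19] (size 1, max 19) hi=[] (size 0) -> median=19
Step 2: insert 39 -> lo=[19] (size 1, max 19) hi=[39] (size 1, min 39) -> median=29
Step 3: insert 22 -> lo=[19, 22] (size 2, max 22) hi=[39] (size 1, min 39) -> median=22
Step 4: insert 43 -> lo=[19, 22] (size 2, max 22) hi=[39, 43] (size 2, min 39) -> median=30.5
Step 5: insert 43 -> lo=[19, 22, 39] (size 3, max 39) hi=[43, 43] (size 2, min 43) -> median=39
Step 6: insert 7 -> lo=[7, 19, 22] (size 3, max 22) hi=[39, 43, 43] (size 3, min 39) -> median=30.5
Step 7: insert 16 -> lo=[7, 16, 19, 22] (size 4, max 22) hi=[39, 43, 43] (size 3, min 39) -> median=22
Step 8: insert 13 -> lo=[7, 13, 16, 19] (size 4, max 19) hi=[22, 39, 43, 43] (size 4, min 22) -> median=20.5
Step 9: insert 28 -> lo=[7, 13, 16, 19, 22] (size 5, max 22) hi=[28, 39, 43, 43] (size 4, min 28) -> median=22
Step 10: insert 31 -> lo=[7, 13, 16, 19, 22] (size 5, max 22) hi=[28, 31, 39, 43, 43] (size 5, min 28) -> median=25
Step 11: insert 21 -> lo=[7, 13, 16, 19, 21, 22] (size 6, max 22) hi=[28, 31, 39, 43, 43] (size 5, min 28) -> median=22

Answer: 19 29 22 30.5 39 30.5 22 20.5 22 25 22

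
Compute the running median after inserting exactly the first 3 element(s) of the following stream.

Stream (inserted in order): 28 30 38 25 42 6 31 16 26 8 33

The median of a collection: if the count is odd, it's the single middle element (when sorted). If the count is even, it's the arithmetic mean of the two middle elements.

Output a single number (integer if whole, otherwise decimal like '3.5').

Step 1: insert 28 -> lo=[28] (size 1, max 28) hi=[] (size 0) -> median=28
Step 2: insert 30 -> lo=[28] (size 1, max 28) hi=[30] (size 1, min 30) -> median=29
Step 3: insert 38 -> lo=[28, 30] (size 2, max 30) hi=[38] (size 1, min 38) -> median=30

Answer: 30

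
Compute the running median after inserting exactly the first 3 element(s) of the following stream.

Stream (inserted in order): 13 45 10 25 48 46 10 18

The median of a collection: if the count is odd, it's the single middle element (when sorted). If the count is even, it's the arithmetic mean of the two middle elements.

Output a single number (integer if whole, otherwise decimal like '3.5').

Answer: 13

Derivation:
Step 1: insert 13 -> lo=[13] (size 1, max 13) hi=[] (size 0) -> median=13
Step 2: insert 45 -> lo=[13] (size 1, max 13) hi=[45] (size 1, min 45) -> median=29
Step 3: insert 10 -> lo=[10, 13] (size 2, max 13) hi=[45] (size 1, min 45) -> median=13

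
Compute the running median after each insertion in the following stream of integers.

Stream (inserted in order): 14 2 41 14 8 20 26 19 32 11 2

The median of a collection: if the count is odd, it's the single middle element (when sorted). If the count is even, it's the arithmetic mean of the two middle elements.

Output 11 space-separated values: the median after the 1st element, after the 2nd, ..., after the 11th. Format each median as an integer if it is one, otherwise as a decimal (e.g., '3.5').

Step 1: insert 14 -> lo=[14] (size 1, max 14) hi=[] (size 0) -> median=14
Step 2: insert 2 -> lo=[2] (size 1, max 2) hi=[14] (size 1, min 14) -> median=8
Step 3: insert 41 -> lo=[2, 14] (size 2, max 14) hi=[41] (size 1, min 41) -> median=14
Step 4: insert 14 -> lo=[2, 14] (size 2, max 14) hi=[14, 41] (size 2, min 14) -> median=14
Step 5: insert 8 -> lo=[2, 8, 14] (size 3, max 14) hi=[14, 41] (size 2, min 14) -> median=14
Step 6: insert 20 -> lo=[2, 8, 14] (size 3, max 14) hi=[14, 20, 41] (size 3, min 14) -> median=14
Step 7: insert 26 -> lo=[2, 8, 14, 14] (size 4, max 14) hi=[20, 26, 41] (size 3, min 20) -> median=14
Step 8: insert 19 -> lo=[2, 8, 14, 14] (size 4, max 14) hi=[19, 20, 26, 41] (size 4, min 19) -> median=16.5
Step 9: insert 32 -> lo=[2, 8, 14, 14, 19] (size 5, max 19) hi=[20, 26, 32, 41] (size 4, min 20) -> median=19
Step 10: insert 11 -> lo=[2, 8, 11, 14, 14] (size 5, max 14) hi=[19, 20, 26, 32, 41] (size 5, min 19) -> median=16.5
Step 11: insert 2 -> lo=[2, 2, 8, 11, 14, 14] (size 6, max 14) hi=[19, 20, 26, 32, 41] (size 5, min 19) -> median=14

Answer: 14 8 14 14 14 14 14 16.5 19 16.5 14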